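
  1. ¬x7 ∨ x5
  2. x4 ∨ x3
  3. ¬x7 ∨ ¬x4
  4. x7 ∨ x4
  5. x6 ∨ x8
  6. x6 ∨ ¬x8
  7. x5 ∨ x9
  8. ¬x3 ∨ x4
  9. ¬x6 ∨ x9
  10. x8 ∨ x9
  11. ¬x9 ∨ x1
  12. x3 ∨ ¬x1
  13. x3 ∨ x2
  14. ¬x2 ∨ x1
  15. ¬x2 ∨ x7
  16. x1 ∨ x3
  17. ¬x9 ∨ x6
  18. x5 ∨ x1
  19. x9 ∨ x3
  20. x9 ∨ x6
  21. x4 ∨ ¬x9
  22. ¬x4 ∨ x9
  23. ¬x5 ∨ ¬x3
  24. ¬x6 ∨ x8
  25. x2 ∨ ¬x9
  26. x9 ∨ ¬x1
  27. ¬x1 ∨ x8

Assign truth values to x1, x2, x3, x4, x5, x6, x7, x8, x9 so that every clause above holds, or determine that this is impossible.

Suppose x7 = False.
Unit clause (x4) forces x4 = True.
Unit clause (¬x2) forces x2 = False.
Unit clause (x3) forces x3 = True.
Unit clause (x9) forces x9 = True.
That conflicts with the unit clause (¬x9).
That branch fails; take x7 = True instead.
Unit clause (x5) forces x5 = True.
Unit clause (¬x4) forces x4 = False.
Unit clause (x3) forces x3 = True.
That conflicts with the unit clause (¬x3).
Both values of x7 lead to a conflict.

UNSATISFIABLE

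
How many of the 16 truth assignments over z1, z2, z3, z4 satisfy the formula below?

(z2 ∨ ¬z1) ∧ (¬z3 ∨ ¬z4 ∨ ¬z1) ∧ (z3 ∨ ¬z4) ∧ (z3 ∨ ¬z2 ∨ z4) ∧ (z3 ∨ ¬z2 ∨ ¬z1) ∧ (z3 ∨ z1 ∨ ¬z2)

There are 2^4 = 16 truth assignments over (z1, z2, z3, z4).
Split on z4. With z4 = True, the clauses containing z4 are satisfied and ¬z4 drops from the rest; 2 of the 2^3 = 8 assignments to the other variables satisfy what remains.
With z4 = False, by the same count on the reduced clause set, 4 assignments work.
(One model: z1=F, z2=F, z3=F, z4=F.)
Total: 2 + 4 = 6.

6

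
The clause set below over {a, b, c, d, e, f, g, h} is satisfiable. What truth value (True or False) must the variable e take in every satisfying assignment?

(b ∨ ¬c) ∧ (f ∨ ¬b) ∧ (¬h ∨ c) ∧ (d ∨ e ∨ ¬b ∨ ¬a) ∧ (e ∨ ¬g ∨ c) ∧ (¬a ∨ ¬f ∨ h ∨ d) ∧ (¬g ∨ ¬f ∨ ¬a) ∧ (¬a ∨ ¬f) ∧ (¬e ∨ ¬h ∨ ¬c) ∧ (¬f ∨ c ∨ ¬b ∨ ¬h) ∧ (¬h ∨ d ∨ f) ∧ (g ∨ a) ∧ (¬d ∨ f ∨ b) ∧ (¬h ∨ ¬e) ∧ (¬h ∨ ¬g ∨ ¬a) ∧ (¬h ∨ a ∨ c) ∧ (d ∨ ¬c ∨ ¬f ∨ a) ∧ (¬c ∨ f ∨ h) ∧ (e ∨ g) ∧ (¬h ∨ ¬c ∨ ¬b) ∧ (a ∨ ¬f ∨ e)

Suppose e = False.
The clause (g) is unit, so g = True.
The clause (c) is unit, so c = True.
The clause (b) is unit, so b = True.
The clause (f) is unit, so f = True.
The clause (¬a) is unit, so a = False.
But (a) is also a unit clause — contradiction.
So every satisfying assignment has e = True.

True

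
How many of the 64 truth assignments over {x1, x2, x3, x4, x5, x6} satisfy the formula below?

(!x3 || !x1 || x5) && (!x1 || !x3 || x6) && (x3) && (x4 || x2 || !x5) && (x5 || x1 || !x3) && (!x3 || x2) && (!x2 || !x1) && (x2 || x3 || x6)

4

There are 2^6 = 64 truth assignments over (x1, x2, x3, x4, x5, x6).
Split on x1. With x1 = true, the clauses containing x1 are satisfied and !x1 drops from the rest; 0 of the 2^5 = 32 assignments to the other variables satisfy what remains.
With x1 = false, by the same count on the reduced clause set, 4 assignments work.
Total: 0 + 4 = 4.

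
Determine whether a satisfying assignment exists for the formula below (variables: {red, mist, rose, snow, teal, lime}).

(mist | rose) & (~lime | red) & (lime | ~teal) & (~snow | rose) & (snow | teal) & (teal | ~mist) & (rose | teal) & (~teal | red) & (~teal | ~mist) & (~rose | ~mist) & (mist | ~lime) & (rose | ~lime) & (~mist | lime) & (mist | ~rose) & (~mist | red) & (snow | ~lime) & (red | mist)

No, unsatisfiable

Case mist = 1:
From the singleton clause (teal), teal = 1.
But (~teal) is also a unit clause — contradiction.
So mist must be the other value — set mist = 0.
From the singleton clause (rose), rose = 1.
But (~rose) is also a unit clause — contradiction.
Neither mist = 1 nor mist = 0 works.
No assignment satisfies every clause.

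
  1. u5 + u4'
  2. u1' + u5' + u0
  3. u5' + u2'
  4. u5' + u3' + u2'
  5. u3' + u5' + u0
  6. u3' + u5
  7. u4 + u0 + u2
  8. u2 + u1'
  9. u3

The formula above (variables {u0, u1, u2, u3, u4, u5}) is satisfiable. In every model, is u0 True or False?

Suppose u0 = 0.
(u3) alone gives u3 = 1.
(u5') alone gives u5 = 0.
That conflicts with the unit clause (u5).
So every satisfying assignment has u0 = True.

True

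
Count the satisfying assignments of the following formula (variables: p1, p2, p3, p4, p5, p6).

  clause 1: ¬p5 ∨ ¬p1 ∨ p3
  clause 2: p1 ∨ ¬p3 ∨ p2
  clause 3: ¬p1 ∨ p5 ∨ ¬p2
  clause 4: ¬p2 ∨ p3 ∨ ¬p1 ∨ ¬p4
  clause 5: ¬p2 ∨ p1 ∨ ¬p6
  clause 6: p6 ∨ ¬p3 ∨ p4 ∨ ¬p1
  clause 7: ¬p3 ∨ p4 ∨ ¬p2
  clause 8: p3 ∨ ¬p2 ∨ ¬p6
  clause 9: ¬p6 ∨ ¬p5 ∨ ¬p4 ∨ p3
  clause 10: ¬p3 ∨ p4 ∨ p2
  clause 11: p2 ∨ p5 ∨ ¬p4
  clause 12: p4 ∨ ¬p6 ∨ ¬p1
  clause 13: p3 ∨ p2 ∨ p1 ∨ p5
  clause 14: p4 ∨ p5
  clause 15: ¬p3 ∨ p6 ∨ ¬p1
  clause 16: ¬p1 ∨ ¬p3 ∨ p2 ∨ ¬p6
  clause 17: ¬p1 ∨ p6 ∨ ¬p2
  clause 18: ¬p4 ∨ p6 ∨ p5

There are 2^6 = 64 truth assignments over (p1, p2, p3, p4, p5, p6).
Split on p4. With p4 = True, the clauses containing p4 are satisfied and ¬p4 drops from the rest; 4 of the 2^5 = 32 assignments to the other variables satisfy what remains.
With p4 = False, by the same count on the reduced clause set, 3 assignments work.
(One model: p1=F, p2=F, p3=F, p4=F, p5=T, p6=F.)
Total: 4 + 3 = 7.

7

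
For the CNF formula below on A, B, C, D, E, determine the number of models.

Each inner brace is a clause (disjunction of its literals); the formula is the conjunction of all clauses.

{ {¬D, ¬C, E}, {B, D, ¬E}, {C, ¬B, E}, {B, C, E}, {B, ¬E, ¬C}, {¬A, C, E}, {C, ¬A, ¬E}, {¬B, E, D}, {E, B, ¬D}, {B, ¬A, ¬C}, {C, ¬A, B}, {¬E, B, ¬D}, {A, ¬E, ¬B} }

There are 2^5 = 32 truth assignments over (A, B, C, D, E).
Split on D. With D = True, the clauses containing D are satisfied and ¬D drops from the rest; 1 of the 2^4 = 16 assignments to the other variables satisfy what remains.
With D = False, by the same count on the reduced clause set, 2 assignments work.
(One model: A=F, B=F, C=T, D=F, E=F.)
Total: 1 + 2 = 3.

3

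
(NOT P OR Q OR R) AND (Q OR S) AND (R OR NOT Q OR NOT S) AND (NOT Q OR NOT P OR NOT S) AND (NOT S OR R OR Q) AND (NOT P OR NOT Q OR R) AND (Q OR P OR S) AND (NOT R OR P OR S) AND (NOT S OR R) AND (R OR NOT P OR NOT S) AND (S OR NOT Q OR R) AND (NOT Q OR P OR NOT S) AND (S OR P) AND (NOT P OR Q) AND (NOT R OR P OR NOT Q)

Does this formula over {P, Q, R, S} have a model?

Branch on Q: set Q = false.
From the singleton clause (S), S = true.
From the singleton clause (R), R = true.
From the singleton clause (NOT P), P = false.
This assignment satisfies each clause.
A satisfying assignment: P: false, Q: false, R: true, S: true.

Yes, satisfiable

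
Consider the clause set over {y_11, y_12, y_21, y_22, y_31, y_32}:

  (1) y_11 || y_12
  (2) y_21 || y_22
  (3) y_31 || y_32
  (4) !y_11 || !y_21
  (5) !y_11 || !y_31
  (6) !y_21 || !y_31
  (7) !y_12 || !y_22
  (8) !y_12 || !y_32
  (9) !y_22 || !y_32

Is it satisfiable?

Suppose y_11 = true.
The clause (!y_21) is unit, so y_21 = false.
The clause (y_22) is unit, so y_22 = true.
The clause (!y_31) is unit, so y_31 = false.
The clause (y_32) is unit, so y_32 = true.
But (!y_32) is also a unit clause — contradiction.
That branch fails; take y_11 = false instead.
The clause (y_12) is unit, so y_12 = true.
The clause (!y_22) is unit, so y_22 = false.
The clause (y_21) is unit, so y_21 = true.
The clause (!y_31) is unit, so y_31 = false.
The clause (y_32) is unit, so y_32 = true.
But (!y_32) is also a unit clause — contradiction.
Neither y_11 = true nor y_11 = false works.
No assignment satisfies every clause.

No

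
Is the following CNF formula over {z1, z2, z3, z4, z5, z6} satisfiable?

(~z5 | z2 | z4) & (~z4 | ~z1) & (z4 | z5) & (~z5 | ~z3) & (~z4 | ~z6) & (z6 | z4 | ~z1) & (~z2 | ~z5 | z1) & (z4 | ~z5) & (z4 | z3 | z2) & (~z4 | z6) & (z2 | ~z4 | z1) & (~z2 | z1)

No, unsatisfiable

Case z4 = 0:
(z5) alone gives z5 = 1.
That conflicts with the unit clause (~z5).
Backtrack on z4: now try z4 = 1.
(~z1) alone gives z1 = 0.
(~z6) alone gives z6 = 0.
That conflicts with the unit clause (z6).
Both values of z4 lead to a conflict.
No assignment satisfies every clause.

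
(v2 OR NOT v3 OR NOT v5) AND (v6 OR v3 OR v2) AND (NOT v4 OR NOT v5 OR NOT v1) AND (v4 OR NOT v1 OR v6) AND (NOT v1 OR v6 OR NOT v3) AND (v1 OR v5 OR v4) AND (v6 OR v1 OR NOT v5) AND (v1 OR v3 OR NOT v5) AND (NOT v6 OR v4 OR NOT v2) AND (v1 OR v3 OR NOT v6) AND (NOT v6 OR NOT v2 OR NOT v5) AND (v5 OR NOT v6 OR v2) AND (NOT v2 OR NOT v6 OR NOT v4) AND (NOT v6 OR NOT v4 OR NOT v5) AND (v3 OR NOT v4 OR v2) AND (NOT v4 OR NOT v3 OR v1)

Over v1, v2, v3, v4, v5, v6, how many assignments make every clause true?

There are 2^6 = 64 truth assignments over (v1, v2, v3, v4, v5, v6).
Split on v6. With v6 = true, the clauses containing v6 are satisfied and NOT v6 drops from the rest; 1 of the 2^5 = 32 assignments to the other variables satisfy what remains.
With v6 = false, by the same count on the reduced clause set, 2 assignments work.
(One model: v1=F, v2=T, v3=F, v4=T, v5=F, v6=F.)
Total: 1 + 2 = 3.

3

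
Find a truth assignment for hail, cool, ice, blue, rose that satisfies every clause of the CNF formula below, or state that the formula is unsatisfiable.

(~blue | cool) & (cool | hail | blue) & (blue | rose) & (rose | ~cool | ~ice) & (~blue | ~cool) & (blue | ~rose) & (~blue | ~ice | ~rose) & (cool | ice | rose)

UNSATISFIABLE

Case blue = 0:
Unit clause (rose) forces rose = 1.
That conflicts with the unit clause (~rose).
Undo blue and try blue = 1.
Unit clause (cool) forces cool = 1.
That conflicts with the unit clause (~cool).
Either choice for blue ends in contradiction.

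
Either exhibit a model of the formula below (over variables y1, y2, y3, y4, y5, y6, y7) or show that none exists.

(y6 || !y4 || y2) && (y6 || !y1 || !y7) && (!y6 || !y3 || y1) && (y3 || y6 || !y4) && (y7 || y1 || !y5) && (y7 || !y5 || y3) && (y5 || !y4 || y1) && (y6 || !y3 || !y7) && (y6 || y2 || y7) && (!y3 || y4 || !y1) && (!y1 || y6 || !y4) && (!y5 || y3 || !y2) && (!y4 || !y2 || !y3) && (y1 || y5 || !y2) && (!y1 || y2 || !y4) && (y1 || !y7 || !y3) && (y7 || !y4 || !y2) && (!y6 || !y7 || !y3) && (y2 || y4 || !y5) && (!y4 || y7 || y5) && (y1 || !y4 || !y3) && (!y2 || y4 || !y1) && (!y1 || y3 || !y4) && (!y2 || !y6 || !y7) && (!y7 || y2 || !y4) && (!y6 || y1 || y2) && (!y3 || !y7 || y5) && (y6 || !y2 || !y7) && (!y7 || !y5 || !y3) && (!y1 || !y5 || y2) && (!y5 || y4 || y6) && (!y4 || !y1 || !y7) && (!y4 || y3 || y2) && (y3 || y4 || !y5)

Case y6 = false:
Case y4 = false:
From the singleton clause (!y5), y5 = false.
Case y1 = false:
From the singleton clause (!y2), y2 = false.
From the singleton clause (y7), y7 = true.
From the singleton clause (!y3), y3 = false.
This assignment satisfies each clause.

y1: false,  y2: false,  y3: false,  y4: false,  y5: false,  y6: false,  y7: true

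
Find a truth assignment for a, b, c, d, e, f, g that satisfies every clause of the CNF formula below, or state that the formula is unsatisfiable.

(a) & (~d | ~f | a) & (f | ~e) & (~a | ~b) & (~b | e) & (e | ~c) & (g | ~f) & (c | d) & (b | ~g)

(a) alone gives a = 1.
(~b) alone gives b = 0.
(~g) alone gives g = 0.
(~f) alone gives f = 0.
(~e) alone gives e = 0.
(~c) alone gives c = 0.
(d) alone gives d = 1.
All clauses are satisfied.

a=1; b=0; c=0; d=1; e=0; f=0; g=0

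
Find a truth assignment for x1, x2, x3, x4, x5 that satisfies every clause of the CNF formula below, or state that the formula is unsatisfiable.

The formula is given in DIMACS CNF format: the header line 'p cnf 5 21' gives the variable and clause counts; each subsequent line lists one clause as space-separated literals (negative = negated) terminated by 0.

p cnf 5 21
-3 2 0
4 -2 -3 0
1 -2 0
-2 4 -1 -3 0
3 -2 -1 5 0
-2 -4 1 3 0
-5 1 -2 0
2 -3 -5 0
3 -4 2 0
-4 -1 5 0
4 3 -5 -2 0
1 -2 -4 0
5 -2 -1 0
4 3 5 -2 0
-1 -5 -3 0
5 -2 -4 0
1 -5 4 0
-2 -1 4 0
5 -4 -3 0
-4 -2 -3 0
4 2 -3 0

x1 ↦ True, x2 ↦ False, x3 ↦ False, x4 ↦ False, x5 ↦ True

Suppose x3 = False.
Suppose x1 = True.
Suppose x2 = False.
Unit clause (¬x4) forces x4 = False.
All clauses hold; x5 can take either value.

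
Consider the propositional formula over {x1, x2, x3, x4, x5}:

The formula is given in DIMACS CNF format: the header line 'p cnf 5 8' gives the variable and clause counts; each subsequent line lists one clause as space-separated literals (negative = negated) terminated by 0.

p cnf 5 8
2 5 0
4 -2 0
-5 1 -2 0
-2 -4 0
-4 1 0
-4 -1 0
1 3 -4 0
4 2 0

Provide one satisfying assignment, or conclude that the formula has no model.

UNSATISFIABLE

Case x2 = True:
(x4) alone gives x4 = True.
That conflicts with the unit clause (¬x4).
That branch fails; take x2 = False instead.
(x5) alone gives x5 = True.
(x4) alone gives x4 = True.
(x1) alone gives x1 = True.
That conflicts with the unit clause (¬x1).
Neither x2 = True nor x2 = False works.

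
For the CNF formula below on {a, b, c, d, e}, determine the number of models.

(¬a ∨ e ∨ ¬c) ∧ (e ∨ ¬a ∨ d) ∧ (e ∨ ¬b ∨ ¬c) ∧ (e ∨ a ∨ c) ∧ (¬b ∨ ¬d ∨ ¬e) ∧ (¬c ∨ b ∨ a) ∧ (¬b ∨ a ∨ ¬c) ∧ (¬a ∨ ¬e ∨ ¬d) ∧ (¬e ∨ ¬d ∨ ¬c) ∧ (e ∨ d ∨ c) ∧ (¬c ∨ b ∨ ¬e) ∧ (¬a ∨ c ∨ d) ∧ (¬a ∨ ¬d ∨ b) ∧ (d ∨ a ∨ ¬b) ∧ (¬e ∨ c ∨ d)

3

There are 2^5 = 32 truth assignments over (a, b, c, d, e).
Split on b. With b = True, the clauses containing b are satisfied and ¬b drops from the rest; 2 of the 2^4 = 16 assignments to the other variables satisfy what remains.
With b = False, by the same count on the reduced clause set, 1 assignment works.
(One model: a=F, b=F, c=F, d=T, e=T.)
Total: 2 + 1 = 3.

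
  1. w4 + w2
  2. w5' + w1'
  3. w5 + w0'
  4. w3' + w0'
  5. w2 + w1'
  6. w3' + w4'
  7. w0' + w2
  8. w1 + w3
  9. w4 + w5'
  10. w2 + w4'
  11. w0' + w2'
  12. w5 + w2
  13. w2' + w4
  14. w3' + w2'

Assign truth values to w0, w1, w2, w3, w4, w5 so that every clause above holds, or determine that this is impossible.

Try w4 = 1.
(w3') alone gives w3 = 0.
(w1) alone gives w1 = 1.
(w5') alone gives w5 = 0.
(w0') alone gives w0 = 0.
(w2) alone gives w2 = 1.
All clauses are satisfied.

w0=0, w1=1, w2=1, w3=0, w4=1, w5=0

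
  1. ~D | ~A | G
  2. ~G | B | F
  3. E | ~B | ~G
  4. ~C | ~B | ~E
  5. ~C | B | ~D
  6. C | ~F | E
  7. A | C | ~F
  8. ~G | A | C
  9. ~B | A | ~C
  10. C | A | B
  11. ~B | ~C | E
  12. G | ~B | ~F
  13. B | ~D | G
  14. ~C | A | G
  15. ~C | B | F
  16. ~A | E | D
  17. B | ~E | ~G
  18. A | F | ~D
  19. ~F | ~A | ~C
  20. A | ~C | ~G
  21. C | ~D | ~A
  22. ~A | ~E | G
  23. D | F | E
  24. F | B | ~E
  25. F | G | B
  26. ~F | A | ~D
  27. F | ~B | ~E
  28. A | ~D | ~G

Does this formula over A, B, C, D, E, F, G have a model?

Yes, satisfiable

Case D = 0:
Case A = 1:
The clause (E) is unit, so E = 1.
The clause (G) is unit, so G = 1.
The clause (B) is unit, so B = 1.
The clause (~C) is unit, so C = 0.
The clause (F) is unit, so F = 1.
Every clause now holds.
A satisfying assignment: A ↦ 1; B ↦ 1; C ↦ 0; D ↦ 0; E ↦ 1; F ↦ 1; G ↦ 1.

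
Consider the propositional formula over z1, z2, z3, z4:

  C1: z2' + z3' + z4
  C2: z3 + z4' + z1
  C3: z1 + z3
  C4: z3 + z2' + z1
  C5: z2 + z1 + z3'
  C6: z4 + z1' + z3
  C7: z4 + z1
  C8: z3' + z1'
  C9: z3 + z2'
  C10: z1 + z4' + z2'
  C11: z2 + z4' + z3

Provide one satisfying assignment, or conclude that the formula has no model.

Branch on z1: set z1 = 1.
Unit clause (z3') forces z3 = 0.
Unit clause (z4) forces z4 = 1.
Unit clause (z2') forces z2 = 0.
But (z2) is also a unit clause — contradiction.
Undo z1 and try z1 = 0.
Unit clause (z3) forces z3 = 1.
Unit clause (z2) forces z2 = 1.
Unit clause (z4) forces z4 = 1.
But (z4') is also a unit clause — contradiction.
Both values of z1 lead to a conflict.

UNSATISFIABLE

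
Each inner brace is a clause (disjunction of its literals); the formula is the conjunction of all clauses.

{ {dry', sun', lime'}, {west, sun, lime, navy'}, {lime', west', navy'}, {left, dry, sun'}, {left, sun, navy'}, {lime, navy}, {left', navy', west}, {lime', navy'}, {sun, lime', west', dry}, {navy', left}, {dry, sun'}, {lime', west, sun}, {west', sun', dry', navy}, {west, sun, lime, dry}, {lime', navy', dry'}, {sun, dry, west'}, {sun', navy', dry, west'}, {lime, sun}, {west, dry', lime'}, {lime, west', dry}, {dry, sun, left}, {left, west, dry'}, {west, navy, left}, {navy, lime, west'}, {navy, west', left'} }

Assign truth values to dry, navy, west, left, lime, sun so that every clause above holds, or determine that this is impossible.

dry: 1,  navy: 1,  west: 1,  left: 1,  lime: 0,  sun: 1

Case lime = 0:
(navy) alone gives navy = 1.
(left) alone gives left = 1.
(west) alone gives west = 1.
(sun) alone gives sun = 1.
(dry) alone gives dry = 1.
Every clause now holds.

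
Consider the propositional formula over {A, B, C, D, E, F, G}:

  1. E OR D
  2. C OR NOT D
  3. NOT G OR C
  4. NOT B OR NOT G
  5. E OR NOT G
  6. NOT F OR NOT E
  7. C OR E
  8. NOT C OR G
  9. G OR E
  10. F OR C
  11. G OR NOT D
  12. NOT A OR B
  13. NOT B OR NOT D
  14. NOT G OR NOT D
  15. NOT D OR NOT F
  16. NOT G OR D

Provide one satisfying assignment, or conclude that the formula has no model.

UNSATISFIABLE

Suppose E = true.
From the singleton clause (NOT F), F = false.
From the singleton clause (C), C = true.
From the singleton clause (G), G = true.
From the singleton clause (NOT B), B = false.
From the singleton clause (NOT A), A = false.
From the singleton clause (NOT D), D = false.
But (D) is also a unit clause — contradiction.
Undo E and try E = false.
From the singleton clause (D), D = true.
From the singleton clause (C), C = true.
From the singleton clause (NOT G), G = false.
But (G) is also a unit clause — contradiction.
Both values of E lead to a conflict.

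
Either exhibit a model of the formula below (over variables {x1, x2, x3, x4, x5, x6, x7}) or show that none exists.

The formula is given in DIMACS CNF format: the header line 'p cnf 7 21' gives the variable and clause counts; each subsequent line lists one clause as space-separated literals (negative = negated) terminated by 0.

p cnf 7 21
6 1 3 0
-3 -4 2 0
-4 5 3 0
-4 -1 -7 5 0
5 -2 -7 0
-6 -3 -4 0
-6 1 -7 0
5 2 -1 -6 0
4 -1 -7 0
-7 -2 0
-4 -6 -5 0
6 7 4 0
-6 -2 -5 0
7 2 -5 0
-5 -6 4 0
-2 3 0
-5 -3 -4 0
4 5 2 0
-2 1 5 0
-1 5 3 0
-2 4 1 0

Branch on x7: set x7 = False.
Branch on x6: set x6 = True.
Branch on x3: set x3 = True.
(¬x4) alone gives x4 = False.
(¬x5) alone gives x5 = False.
(x2) alone gives x2 = True.
(x1) alone gives x1 = True.
This assignment satisfies each clause.

x1=True, x2=True, x3=True, x4=False, x5=False, x6=True, x7=False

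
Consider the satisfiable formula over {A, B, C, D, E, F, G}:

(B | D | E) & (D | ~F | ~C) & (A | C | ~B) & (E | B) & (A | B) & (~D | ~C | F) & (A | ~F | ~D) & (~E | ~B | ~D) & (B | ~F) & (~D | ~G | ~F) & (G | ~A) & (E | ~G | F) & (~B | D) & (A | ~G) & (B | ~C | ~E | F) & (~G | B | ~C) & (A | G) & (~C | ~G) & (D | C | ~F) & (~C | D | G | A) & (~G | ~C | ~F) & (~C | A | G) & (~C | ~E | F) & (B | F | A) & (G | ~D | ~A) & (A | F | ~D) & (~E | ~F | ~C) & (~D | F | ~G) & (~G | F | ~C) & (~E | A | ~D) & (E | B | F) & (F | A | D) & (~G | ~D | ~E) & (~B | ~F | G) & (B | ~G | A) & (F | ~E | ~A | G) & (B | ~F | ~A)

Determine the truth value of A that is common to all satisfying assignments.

True

Suppose A = 0.
The clause (B) is unit, so B = 1.
The clause (C) is unit, so C = 1.
The clause (D) is unit, so D = 1.
The clause (F) is unit, so F = 1.
That conflicts with the unit clause (~F).
So every satisfying assignment has A = True.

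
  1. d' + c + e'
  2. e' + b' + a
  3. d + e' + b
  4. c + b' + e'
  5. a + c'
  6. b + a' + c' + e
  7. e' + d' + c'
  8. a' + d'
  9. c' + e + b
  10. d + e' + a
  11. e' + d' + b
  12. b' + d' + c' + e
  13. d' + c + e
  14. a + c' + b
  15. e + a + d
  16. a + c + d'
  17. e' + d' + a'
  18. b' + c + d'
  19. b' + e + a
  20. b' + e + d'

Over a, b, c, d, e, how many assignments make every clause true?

There are 2^5 = 32 truth assignments over (a, b, c, d, e).
Split on d. With d = 1, the clauses containing d are satisfied and d' drops from the rest; 0 of the 2^4 = 16 assignments to the other variables satisfy what remains.
With d = 0, by the same count on the reduced clause set, 4 assignments work.
(One model: a=T, b=F, c=F, d=F, e=F.)
Total: 0 + 4 = 4.

4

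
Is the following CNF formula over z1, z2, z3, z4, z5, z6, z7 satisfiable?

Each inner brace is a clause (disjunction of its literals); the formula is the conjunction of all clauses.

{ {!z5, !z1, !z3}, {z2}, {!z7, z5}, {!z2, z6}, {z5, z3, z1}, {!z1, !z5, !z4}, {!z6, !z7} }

Yes

The clause (z2) is unit, so z2 = true.
The clause (z6) is unit, so z6 = true.
The clause (!z7) is unit, so z7 = false.
Branch on z5: set z5 = true.
Branch on z1: set z1 = false.
Every clause is now satisfied; z3, z4 are unconstrained.
A satisfying assignment: z1: false; z2: true; z3: false; z4: true; z5: true; z6: true; z7: false.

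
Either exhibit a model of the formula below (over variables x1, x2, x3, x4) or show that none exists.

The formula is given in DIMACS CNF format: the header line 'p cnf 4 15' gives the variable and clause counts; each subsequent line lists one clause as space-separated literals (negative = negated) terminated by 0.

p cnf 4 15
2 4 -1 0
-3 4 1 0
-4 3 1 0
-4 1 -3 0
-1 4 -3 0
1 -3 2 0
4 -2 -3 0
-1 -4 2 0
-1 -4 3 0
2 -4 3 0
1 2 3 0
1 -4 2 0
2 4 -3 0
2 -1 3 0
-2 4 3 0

x1: True,  x2: True,  x3: True,  x4: True

Case x2 = True:
Case x4 = True:
Case x3 = True:
The clause (x1) is unit, so x1 = True.
All clauses are satisfied.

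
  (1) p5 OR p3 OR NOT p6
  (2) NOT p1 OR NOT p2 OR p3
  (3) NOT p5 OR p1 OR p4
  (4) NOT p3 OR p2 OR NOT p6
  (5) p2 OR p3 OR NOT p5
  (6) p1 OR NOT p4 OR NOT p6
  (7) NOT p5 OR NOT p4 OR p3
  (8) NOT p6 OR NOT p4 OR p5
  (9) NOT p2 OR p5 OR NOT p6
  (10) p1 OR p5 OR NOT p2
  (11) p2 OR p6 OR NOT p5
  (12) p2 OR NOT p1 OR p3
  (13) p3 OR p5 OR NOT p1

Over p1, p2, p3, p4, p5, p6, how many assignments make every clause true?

13

There are 2^6 = 64 truth assignments over (p1, p2, p3, p4, p5, p6).
Split on p5. With p5 = true, the clauses containing p5 are satisfied and NOT p5 drops from the rest; 5 of the 2^5 = 32 assignments to the other variables satisfy what remains.
With p5 = false, by the same count on the reduced clause set, 8 assignments work.
Total: 5 + 8 = 13.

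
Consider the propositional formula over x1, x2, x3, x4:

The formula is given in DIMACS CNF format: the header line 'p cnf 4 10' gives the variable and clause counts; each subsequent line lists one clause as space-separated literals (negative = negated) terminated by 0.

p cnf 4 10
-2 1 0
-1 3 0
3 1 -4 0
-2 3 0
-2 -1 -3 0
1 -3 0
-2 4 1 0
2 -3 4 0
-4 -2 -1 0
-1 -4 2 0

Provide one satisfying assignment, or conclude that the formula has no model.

x1 ↦ False; x2 ↦ False; x3 ↦ False; x4 ↦ False

Suppose x2 = False.
Suppose x1 = False.
The clause (¬x3) is unit, so x3 = False.
The clause (¬x4) is unit, so x4 = False.
All clauses are satisfied.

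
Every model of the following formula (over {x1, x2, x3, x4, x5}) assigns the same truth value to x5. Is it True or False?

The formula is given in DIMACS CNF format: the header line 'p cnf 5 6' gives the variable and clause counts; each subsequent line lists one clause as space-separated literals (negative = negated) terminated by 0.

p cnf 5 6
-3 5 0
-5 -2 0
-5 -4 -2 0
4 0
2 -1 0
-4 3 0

True

Suppose x5 = False.
From the singleton clause (¬x3), x3 = False.
From the singleton clause (x4), x4 = True.
But (¬x4) is also a unit clause — contradiction.
So every satisfying assignment has x5 = True.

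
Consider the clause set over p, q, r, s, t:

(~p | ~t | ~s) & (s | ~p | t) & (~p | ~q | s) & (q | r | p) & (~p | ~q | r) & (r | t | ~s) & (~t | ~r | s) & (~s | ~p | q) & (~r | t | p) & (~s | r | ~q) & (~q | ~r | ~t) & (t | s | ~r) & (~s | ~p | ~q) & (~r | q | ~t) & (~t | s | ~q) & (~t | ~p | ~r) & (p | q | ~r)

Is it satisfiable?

Satisfiable

Suppose p = 0.
Suppose q = 1.
Suppose r = 0.
Unit clause (~s) forces s = 0.
Unit clause (~t) forces t = 0.
Every clause now holds.
A satisfying assignment: p ↦ 0,  q ↦ 1,  r ↦ 0,  s ↦ 0,  t ↦ 0.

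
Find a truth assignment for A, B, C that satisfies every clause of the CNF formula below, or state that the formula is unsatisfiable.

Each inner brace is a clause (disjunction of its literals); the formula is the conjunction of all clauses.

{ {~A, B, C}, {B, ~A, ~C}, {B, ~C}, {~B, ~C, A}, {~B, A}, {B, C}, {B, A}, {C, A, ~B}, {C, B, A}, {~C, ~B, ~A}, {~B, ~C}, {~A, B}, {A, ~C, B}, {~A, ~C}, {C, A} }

A=1,  B=1,  C=0

Try B = 1.
Unit clause (A) forces A = 1.
Unit clause (~C) forces C = 0.
All clauses are satisfied.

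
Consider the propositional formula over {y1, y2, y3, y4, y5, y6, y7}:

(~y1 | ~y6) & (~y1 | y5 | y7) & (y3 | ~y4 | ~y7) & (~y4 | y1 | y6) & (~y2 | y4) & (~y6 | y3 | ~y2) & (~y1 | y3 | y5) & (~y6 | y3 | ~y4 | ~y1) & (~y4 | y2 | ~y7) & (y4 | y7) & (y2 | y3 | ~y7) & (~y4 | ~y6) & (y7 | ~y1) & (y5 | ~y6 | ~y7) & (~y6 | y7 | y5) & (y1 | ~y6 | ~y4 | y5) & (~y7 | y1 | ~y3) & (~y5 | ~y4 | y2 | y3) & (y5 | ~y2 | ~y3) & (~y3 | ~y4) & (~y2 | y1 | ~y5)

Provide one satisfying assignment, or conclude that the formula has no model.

Suppose y1 = 1.
The clause (~y6) is unit, so y6 = 0.
The clause (y7) is unit, so y7 = 1.
Suppose y3 = 1.
The clause (~y4) is unit, so y4 = 0.
The clause (~y2) is unit, so y2 = 0.
All clauses hold; y5 can take either value.

y1=1; y2=0; y3=1; y4=0; y5=0; y6=0; y7=1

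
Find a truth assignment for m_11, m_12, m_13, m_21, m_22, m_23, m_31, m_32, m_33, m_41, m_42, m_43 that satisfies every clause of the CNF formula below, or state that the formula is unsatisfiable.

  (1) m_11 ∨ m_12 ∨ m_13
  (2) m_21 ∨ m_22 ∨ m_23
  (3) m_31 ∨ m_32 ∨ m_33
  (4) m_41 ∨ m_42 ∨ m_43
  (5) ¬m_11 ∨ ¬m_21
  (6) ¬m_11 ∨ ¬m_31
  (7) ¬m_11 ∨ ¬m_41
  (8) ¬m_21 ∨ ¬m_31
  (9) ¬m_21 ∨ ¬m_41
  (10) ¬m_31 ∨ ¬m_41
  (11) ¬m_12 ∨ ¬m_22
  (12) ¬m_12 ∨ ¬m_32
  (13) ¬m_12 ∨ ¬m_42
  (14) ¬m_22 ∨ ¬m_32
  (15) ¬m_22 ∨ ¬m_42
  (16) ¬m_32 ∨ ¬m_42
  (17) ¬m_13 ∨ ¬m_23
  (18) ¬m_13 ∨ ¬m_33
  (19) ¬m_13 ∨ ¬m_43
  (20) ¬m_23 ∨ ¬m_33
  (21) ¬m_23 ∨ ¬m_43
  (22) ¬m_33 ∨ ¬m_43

UNSATISFIABLE

Branch on m_11: set m_11 = False.
Branch on m_12: set m_12 = True.
(¬m_22) alone gives m_22 = False.
(¬m_32) alone gives m_32 = False.
(¬m_42) alone gives m_42 = False.
Branch on m_21: set m_21 = True.
(¬m_31) alone gives m_31 = False.
(m_33) alone gives m_33 = True.
(¬m_41) alone gives m_41 = False.
(m_43) alone gives m_43 = True.
Now (¬m_43) is unsatisfied and unit — conflict.
Backtrack on m_21: now try m_21 = False.
(m_23) alone gives m_23 = True.
(¬m_13) alone gives m_13 = False.
(¬m_33) alone gives m_33 = False.
(m_31) alone gives m_31 = True.
(¬m_41) alone gives m_41 = False.
(m_43) alone gives m_43 = True.
Now (¬m_43) is unsatisfied and unit — conflict.
Neither m_21 = True nor m_21 = False works.
Backtrack on m_12: now try m_12 = False.
(m_13) alone gives m_13 = True.
(¬m_23) alone gives m_23 = False.
(¬m_33) alone gives m_33 = False.
(¬m_43) alone gives m_43 = False.
Branch on m_21: set m_21 = True.
(¬m_31) alone gives m_31 = False.
(m_32) alone gives m_32 = True.
(¬m_41) alone gives m_41 = False.
(m_42) alone gives m_42 = True.
Now (¬m_42) is unsatisfied and unit — conflict.
Backtrack on m_21: now try m_21 = False.
(m_22) alone gives m_22 = True.
(¬m_32) alone gives m_32 = False.
(m_31) alone gives m_31 = True.
(¬m_41) alone gives m_41 = False.
(m_42) alone gives m_42 = True.
Now (¬m_42) is unsatisfied and unit — conflict.
Neither m_21 = True nor m_21 = False works.
Neither m_12 = True nor m_12 = False works.
Backtrack on m_11: now try m_11 = True.
(¬m_21) alone gives m_21 = False.
(¬m_31) alone gives m_31 = False.
(¬m_41) alone gives m_41 = False.
Branch on m_22: set m_22 = True.
(¬m_12) alone gives m_12 = False.
(¬m_32) alone gives m_32 = False.
(m_33) alone gives m_33 = True.
(¬m_42) alone gives m_42 = False.
(m_43) alone gives m_43 = True.
Now (¬m_43) is unsatisfied and unit — conflict.
Backtrack on m_22: now try m_22 = False.
(m_23) alone gives m_23 = True.
(¬m_13) alone gives m_13 = False.
(¬m_33) alone gives m_33 = False.
(m_32) alone gives m_32 = True.
(¬m_12) alone gives m_12 = False.
(¬m_42) alone gives m_42 = False.
(m_43) alone gives m_43 = True.
Now (¬m_43) is unsatisfied and unit — conflict.
Neither m_22 = True nor m_22 = False works.
Neither m_11 = True nor m_11 = False works.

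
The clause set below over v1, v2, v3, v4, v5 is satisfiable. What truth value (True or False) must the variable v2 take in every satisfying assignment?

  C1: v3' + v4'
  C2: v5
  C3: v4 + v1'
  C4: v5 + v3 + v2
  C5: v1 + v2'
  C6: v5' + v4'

Suppose v2 = 1.
From the singleton clause (v5), v5 = 1.
From the singleton clause (v1), v1 = 1.
From the singleton clause (v4), v4 = 1.
Now (v4') is unsatisfied and unit — conflict.
So every satisfying assignment has v2 = False.

False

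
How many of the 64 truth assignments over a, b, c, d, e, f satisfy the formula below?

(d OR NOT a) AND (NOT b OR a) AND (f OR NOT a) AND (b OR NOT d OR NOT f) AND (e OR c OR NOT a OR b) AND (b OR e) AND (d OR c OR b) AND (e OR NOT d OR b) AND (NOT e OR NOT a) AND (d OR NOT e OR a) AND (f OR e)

4

There are 2^6 = 64 truth assignments over (a, b, c, d, e, f).
Split on a. With a = true, the clauses containing a are satisfied and NOT a drops from the rest; 2 of the 2^5 = 32 assignments to the other variables satisfy what remains.
With a = false, by the same count on the reduced clause set, 2 assignments work.
(One model: a=F, b=F, c=F, d=T, e=T, f=F.)
Total: 2 + 2 = 4.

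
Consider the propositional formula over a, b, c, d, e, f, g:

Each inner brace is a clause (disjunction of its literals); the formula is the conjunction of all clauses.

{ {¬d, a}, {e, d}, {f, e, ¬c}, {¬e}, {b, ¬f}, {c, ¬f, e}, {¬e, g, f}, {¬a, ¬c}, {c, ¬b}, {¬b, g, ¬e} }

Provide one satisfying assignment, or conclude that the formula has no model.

Unit clause (¬e) forces e = False.
Unit clause (d) forces d = True.
Unit clause (a) forces a = True.
Unit clause (¬c) forces c = False.
Unit clause (¬f) forces f = False.
Unit clause (¬b) forces b = False.
No clause remains; g is free.

a=True; b=False; c=False; d=True; e=False; f=False; g=True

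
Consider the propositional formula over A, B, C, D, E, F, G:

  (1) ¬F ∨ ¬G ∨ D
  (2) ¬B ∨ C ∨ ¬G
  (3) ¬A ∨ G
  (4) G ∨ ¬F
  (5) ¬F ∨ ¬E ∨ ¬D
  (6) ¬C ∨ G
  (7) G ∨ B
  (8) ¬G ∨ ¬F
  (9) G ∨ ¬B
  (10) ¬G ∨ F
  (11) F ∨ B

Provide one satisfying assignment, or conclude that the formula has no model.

UNSATISFIABLE

Case A = False:
Case G = True:
The clause (¬F) is unit, so F = False.
But (F) is also a unit clause — contradiction.
Undo G and try G = False.
The clause (¬F) is unit, so F = False.
The clause (¬C) is unit, so C = False.
The clause (B) is unit, so B = True.
But (¬B) is also a unit clause — contradiction.
Both values of G lead to a conflict.
Undo A and try A = True.
The clause (G) is unit, so G = True.
The clause (¬F) is unit, so F = False.
But (F) is also a unit clause — contradiction.
Both values of A lead to a conflict.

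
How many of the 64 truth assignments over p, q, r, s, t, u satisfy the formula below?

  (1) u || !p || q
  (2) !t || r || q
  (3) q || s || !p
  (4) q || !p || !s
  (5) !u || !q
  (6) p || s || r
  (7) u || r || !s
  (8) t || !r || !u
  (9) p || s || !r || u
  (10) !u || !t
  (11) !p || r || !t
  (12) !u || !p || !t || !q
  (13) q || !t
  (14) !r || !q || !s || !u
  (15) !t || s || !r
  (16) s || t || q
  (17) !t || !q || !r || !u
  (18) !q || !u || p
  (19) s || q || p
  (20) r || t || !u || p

There are 2^6 = 64 truth assignments over (p, q, r, s, t, u).
Split on p. With p = true, the clauses containing p are satisfied and !p drops from the rest; 4 of the 2^5 = 32 assignments to the other variables satisfy what remains.
With p = false, by the same count on the reduced clause set, 3 assignments work.
(One model: p=F, q=F, r=T, s=T, t=F, u=F.)
Total: 4 + 3 = 7.

7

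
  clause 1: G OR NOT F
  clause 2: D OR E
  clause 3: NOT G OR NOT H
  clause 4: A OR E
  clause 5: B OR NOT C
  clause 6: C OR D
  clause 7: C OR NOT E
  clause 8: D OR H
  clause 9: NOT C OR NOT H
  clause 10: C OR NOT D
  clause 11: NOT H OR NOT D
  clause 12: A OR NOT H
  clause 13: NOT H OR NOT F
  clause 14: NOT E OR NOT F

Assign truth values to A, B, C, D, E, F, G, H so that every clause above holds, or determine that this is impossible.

A=true, B=true, C=true, D=true, E=true, F=false, G=true, H=false

Branch on G: set G = true.
(NOT H) alone gives H = false.
(D) alone gives D = true.
(C) alone gives C = true.
(B) alone gives B = true.
Branch on A: set A = true.
Branch on E: set E = true.
(NOT F) alone gives F = false.
All clauses are satisfied.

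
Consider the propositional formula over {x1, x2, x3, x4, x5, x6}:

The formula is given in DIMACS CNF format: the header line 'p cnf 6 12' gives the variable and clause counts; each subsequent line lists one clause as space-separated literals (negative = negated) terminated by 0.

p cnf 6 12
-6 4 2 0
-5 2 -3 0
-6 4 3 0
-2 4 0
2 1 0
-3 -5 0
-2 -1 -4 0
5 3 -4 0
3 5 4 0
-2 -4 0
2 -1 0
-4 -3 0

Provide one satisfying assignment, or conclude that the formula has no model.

UNSATISFIABLE

Try x2 = False.
From the singleton clause (x1), x1 = True.
But (¬x1) is also a unit clause — contradiction.
That branch fails; take x2 = True instead.
From the singleton clause (x4), x4 = True.
But (¬x4) is also a unit clause — contradiction.
Either choice for x2 ends in contradiction.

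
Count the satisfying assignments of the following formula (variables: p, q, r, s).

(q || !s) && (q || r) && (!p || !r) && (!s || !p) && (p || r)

There are 2^4 = 16 truth assignments over (p, q, r, s).
Split on p. With p = true, the clauses containing p are satisfied and !p drops from the rest; 1 of the 2^3 = 8 assignments to the other variables satisfy what remains.
With p = false, by the same count on the reduced clause set, 3 assignments work.
Total: 1 + 3 = 4.

4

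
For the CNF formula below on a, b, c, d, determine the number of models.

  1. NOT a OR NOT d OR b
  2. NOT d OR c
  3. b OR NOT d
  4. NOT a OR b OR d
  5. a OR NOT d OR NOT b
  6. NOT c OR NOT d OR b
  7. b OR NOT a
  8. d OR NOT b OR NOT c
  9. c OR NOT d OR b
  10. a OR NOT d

There are 2^4 = 16 truth assignments over (a, b, c, d).
Split on d. With d = true, the clauses containing d are satisfied and NOT d drops from the rest; 1 of the 2^3 = 8 assignments to the other variables satisfy what remains.
With d = false, by the same count on the reduced clause set, 4 assignments work.
(One model: a=F, b=F, c=F, d=F.)
Total: 1 + 4 = 5.

5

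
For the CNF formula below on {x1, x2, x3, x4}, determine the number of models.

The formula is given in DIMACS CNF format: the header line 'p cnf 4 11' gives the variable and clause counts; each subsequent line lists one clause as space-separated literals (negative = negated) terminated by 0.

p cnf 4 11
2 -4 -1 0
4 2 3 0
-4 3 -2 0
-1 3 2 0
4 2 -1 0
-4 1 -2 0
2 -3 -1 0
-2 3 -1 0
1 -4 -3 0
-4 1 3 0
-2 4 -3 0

3

There are 2^4 = 16 truth assignments over (x1, x2, x3, x4).
Split on x3. With x3 = True, the clauses containing x3 are satisfied and ¬x3 drops from the rest; 2 of the 2^3 = 8 assignments to the other variables satisfy what remains.
With x3 = False, by the same count on the reduced clause set, 1 assignment works.
(One model: x1=F, x2=F, x3=T, x4=F.)
Total: 2 + 1 = 3.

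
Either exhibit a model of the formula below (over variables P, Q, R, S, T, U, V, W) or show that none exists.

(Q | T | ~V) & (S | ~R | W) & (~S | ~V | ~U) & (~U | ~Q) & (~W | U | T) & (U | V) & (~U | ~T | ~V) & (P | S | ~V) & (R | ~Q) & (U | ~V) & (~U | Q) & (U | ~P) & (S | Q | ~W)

UNSATISFIABLE

Branch on U: set U = 0.
Unit clause (V) forces V = 1.
But (~V) is also a unit clause — contradiction.
That branch fails; take U = 1 instead.
Unit clause (~Q) forces Q = 0.
But (Q) is also a unit clause — contradiction.
Both values of U lead to a conflict.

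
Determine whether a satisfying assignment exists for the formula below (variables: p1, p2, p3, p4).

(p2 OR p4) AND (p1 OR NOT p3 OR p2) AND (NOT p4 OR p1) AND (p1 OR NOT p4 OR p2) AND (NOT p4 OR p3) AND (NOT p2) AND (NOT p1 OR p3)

Satisfiable

Unit clause (NOT p2) forces p2 = false.
Unit clause (p4) forces p4 = true.
Unit clause (p1) forces p1 = true.
Unit clause (p3) forces p3 = true.
This assignment satisfies each clause.
A satisfying assignment: p1 ↦ true, p2 ↦ false, p3 ↦ true, p4 ↦ true.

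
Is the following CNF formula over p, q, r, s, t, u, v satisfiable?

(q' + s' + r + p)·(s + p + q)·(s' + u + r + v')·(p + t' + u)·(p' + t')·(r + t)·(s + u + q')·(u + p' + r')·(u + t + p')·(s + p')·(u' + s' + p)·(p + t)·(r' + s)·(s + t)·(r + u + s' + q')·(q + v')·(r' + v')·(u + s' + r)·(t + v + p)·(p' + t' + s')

Case p = 1:
Unit clause (t') forces t = 0.
Unit clause (r) forces r = 1.
Unit clause (u) forces u = 1.
Unit clause (s) forces s = 1.
Unit clause (v') forces v = 0.
No clause remains; q is free.
A satisfying assignment: p: 1,  q: 0,  r: 1,  s: 1,  t: 0,  u: 1,  v: 0.

Satisfiable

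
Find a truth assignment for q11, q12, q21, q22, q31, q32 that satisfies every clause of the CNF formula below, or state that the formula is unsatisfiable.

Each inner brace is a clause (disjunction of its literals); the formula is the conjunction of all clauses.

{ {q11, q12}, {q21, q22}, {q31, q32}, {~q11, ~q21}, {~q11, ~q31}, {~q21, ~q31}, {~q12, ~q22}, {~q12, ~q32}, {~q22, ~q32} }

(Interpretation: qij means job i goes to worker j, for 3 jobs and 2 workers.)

UNSATISFIABLE

Case q11 = 1:
The clause (~q21) is unit, so q21 = 0.
The clause (q22) is unit, so q22 = 1.
The clause (~q31) is unit, so q31 = 0.
The clause (q32) is unit, so q32 = 1.
Now (~q32) is unsatisfied and unit — conflict.
Backtrack on q11: now try q11 = 0.
The clause (q12) is unit, so q12 = 1.
The clause (~q22) is unit, so q22 = 0.
The clause (q21) is unit, so q21 = 1.
The clause (~q31) is unit, so q31 = 0.
The clause (q32) is unit, so q32 = 1.
Now (~q32) is unsatisfied and unit — conflict.
Both values of q11 lead to a conflict.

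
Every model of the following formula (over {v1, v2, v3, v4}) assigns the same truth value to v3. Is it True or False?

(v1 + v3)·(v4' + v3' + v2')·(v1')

True

Suppose v3 = 0.
From the singleton clause (v1), v1 = 1.
But (v1') is also a unit clause — contradiction.
So every satisfying assignment has v3 = True.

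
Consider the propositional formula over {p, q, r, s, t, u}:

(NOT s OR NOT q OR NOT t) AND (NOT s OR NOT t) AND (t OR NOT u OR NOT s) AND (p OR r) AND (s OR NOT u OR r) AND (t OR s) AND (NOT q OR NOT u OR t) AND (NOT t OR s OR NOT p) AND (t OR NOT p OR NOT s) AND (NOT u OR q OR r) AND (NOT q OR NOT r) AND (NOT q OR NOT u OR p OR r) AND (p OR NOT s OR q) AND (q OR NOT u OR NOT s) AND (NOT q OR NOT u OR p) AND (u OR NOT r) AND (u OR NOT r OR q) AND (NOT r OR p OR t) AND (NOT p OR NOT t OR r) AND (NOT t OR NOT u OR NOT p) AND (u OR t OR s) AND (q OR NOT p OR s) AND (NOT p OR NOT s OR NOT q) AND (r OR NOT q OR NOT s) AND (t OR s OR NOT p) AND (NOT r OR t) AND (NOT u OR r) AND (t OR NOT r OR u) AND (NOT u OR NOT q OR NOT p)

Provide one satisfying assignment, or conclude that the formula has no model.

Branch on s: set s = false.
Unit clause (t) forces t = true.
Unit clause (NOT p) forces p = false.
Unit clause (r) forces r = true.
Unit clause (NOT q) forces q = false.
Unit clause (u) forces u = true.
Every clause now holds.

p ↦ false,  q ↦ false,  r ↦ true,  s ↦ false,  t ↦ true,  u ↦ true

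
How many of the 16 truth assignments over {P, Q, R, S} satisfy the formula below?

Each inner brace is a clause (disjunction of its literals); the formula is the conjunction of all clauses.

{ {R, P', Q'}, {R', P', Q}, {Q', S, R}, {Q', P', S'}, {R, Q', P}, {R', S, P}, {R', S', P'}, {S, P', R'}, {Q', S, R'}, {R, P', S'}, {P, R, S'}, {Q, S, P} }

3

There are 2^4 = 16 truth assignments over (P, Q, R, S).
Check each against the 12 clauses (columns in the order P, Q, R, S):
  F F F F  ✗ fails (Q + S + P)
  F F F T  ✗ fails (P + R + S')
  F F T F  ✗ fails (R' + S + P)
  F F T T  ✓ satisfies all
  F T F F  ✗ fails (Q' + S + R)
  F T F T  ✗ fails (R + Q' + P)
  F T T F  ✗ fails (R' + S + P)
  F T T T  ✓ satisfies all
  T F F F  ✓ satisfies all
  T F F T  ✗ fails (R + P' + S')
  T F T F  ✗ fails (R' + P' + Q)
  T F T T  ✗ fails (R' + P' + Q)
  T T F F  ✗ fails (R + P' + Q')
  T T F T  ✗ fails (R + P' + Q')
  T T T F  ✗ fails (S + P' + R')
  T T T T  ✗ fails (Q' + P' + S')
3 of the 16 rows are models.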